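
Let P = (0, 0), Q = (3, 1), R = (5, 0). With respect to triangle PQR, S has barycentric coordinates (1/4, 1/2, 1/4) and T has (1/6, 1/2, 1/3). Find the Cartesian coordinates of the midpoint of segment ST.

Barycentric coordinates of the midpoint are the average: (5/24, 1/2, 7/24).
Converting: (5/24)·P + (1/2)·Q + (7/24)·R = (71/24, 1/2).

(71/24, 1/2)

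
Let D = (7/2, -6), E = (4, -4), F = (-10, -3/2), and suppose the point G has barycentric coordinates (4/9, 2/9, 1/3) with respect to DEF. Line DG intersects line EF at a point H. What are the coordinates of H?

Line DG meets EF where the D-coordinate vanishes; zeroing G's D-weight and renormalizing leaves E, F-weights 2/9 : 1/3 → (2/5, 3/5).
So H = (2/5)·E + (3/5)·F = (-22/5, -5/2).

(-22/5, -5/2)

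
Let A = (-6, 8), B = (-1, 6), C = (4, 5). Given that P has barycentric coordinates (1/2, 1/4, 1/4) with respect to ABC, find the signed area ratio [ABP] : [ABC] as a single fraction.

The signed ratio [ABP]/[ABC] equals the barycentric coordinate of P at vertex C, which is 1/4.

1/4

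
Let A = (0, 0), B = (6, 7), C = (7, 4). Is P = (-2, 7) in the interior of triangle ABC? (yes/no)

Barycentric coordinates of P: (24/25, 57/25, -56/25).
The three coordinates are positive, positive, negative; a point is interior exactly when all three are positive.

no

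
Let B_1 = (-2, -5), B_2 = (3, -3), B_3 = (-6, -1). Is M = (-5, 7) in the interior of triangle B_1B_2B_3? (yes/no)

Barycentric coordinates of M: (-37/14, 9/7, 33/14).
The three coordinates are negative, positive, positive; a point is interior exactly when all three are positive.

no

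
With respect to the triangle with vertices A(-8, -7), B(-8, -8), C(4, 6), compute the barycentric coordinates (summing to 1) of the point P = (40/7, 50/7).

(-6/7, 5/7, 8/7)

Signed area of the reference triangle: [ABC] = ½·((-8)·(-8−6) + (-8)·(6−(-7)) + 4·(-7−(-8))) = ½·(112 − 104 + 4) = 6.
[PBC] = ½·((40/7)·(-8−6) + (-8)·(6−(50/7)) + 4·(50/7−(-8))) = ½·(-80 + 64/7 + 424/7) = -36/7, so the A-coordinate is (-36/7)/6 = -6/7.
[APC] = ½·((-8)·(50/7−6) + (40/7)·(6−(-7)) + 4·(-7−(50/7))) = ½·(-64/7 + 520/7 − 396/7) = 30/7, so the B-coordinate is 5/7.
[ABP] = ½·((-8)·(-8−(50/7)) + (-8)·(50/7−(-7)) + (40/7)·(-7−(-8))) = ½·(848/7 − 792/7 + 40/7) = 48/7, so the C-coordinate is 8/7.
Check: -6/7 + 5/7 + 8/7 = 1.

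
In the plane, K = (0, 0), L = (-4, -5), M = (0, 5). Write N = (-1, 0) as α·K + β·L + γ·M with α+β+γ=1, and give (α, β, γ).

Signed area of the reference triangle: [KLM] = ½·(0·(-5−5) + (-4)·(5−0) + 0·(0−(-5))) = ½·(0 − 20 + 0) = -10.
[NLM] = ½·((-1)·(-5−5) + (-4)·(5−0) + 0·(0−(-5))) = ½·(10 − 20 + 0) = -5, so the K-coordinate is (-5)/(-10) = 1/2.
[KNM] = ½·(0·(0−5) + (-1)·(5−0) + 0·(0−0)) = ½·(0 − 5 + 0) = -5/2, so the L-coordinate is 1/4.
[KLN] = ½·(0·(-5−0) + (-4)·(0−0) + (-1)·(0−(-5))) = ½·(0 + 0 − 5) = -5/2, so the M-coordinate is 1/4.
Check: 1/2 + 1/4 + 1/4 = 1.

(1/2, 1/4, 1/4)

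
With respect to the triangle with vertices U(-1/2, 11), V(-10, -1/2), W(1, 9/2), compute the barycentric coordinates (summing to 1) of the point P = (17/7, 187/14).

(8/7, -2/7, 1/7)

Signed area of the reference triangle: [UVW] = ½·((-1/2)·(-1/2−(9/2)) + (-10)·(9/2−11) + 1·(11−(-1/2))) = ½·(5/2 + 65 + 23/2) = 79/2.
[PVW] = ½·((17/7)·(-1/2−(9/2)) + (-10)·(9/2−(187/14)) + 1·(187/14−(-1/2))) = ½·(-85/7 + 620/7 + 97/7) = 316/7, so the U-coordinate is (316/7)/(79/2) = 8/7.
[UPW] = ½·((-1/2)·(187/14−(9/2)) + (17/7)·(9/2−11) + 1·(11−(187/14))) = ½·(-31/7 − 221/14 − 33/14) = -79/7, so the V-coordinate is -2/7.
[UVP] = ½·((-1/2)·(-1/2−(187/14)) + (-10)·(187/14−11) + (17/7)·(11−(-1/2))) = ½·(97/14 − 165/7 + 391/14) = 79/14, so the W-coordinate is 1/7.
Check: 8/7 − 2/7 + 1/7 = 1.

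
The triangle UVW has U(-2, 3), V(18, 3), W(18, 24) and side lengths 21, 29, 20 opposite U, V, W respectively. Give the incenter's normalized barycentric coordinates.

(3/10, 29/70, 2/7)

The incenter has barycentric coordinates proportional to the opposite side lengths: (21 : 29 : 20).
Normalizing by 21+29+20 = 70 gives (3/10, 29/70, 2/7).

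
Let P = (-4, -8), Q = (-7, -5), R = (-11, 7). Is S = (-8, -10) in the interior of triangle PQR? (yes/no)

Barycentric coordinates of S: (-4/3, 37/12, -3/4).
The three coordinates are negative, positive, negative; a point is interior exactly when all three are positive.

no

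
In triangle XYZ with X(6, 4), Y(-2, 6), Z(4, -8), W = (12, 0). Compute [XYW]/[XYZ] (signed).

1/5

[XYZ] = ½·(6·(6−(-8)) + (-2)·(-8−4) + 4·(4−6)) = ½·(84 + 24 − 8) = 50.
[XYW] = ½·(6·(6−0) + (-2)·(0−4) + 12·(4−6)) = ½·(36 + 8 − 24) = 10, so the ratio is 10/50 = 1/5.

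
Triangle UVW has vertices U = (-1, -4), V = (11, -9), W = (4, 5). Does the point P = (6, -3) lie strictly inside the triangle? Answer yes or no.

yes

Barycentric coordinates of P: (4/19, 58/133, 47/133).
The three coordinates are positive, positive, positive; a point is interior exactly when all three are positive.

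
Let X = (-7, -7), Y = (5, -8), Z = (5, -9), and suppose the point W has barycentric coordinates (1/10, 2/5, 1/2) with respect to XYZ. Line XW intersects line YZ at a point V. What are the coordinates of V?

(5, -77/9)

Line XW meets YZ where the X-coordinate vanishes; zeroing W's X-weight and renormalizing leaves Y, Z-weights 2/5 : 1/2 → (4/9, 5/9).
So V = (4/9)·Y + (5/9)·Z = (5, -77/9).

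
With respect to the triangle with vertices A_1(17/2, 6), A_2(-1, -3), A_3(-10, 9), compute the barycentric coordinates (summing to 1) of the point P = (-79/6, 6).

Signed area of the reference triangle: [A_1A_2A_3] = ½·((17/2)·(-3−9) + (-1)·(9−6) + (-10)·(6−(-3))) = ½·(-102 − 3 − 90) = -195/2.
[PA_2A_3] = ½·((-79/6)·(-3−9) + (-1)·(9−6) + (-10)·(6−(-3))) = ½·(158 − 3 − 90) = 65/2, so the A_1-coordinate is (65/2)/(-195/2) = -1/3.
[A_1PA_3] = ½·((17/2)·(6−9) + (-79/6)·(9−6) + (-10)·(6−6)) = ½·(-51/2 − 79/2 + 0) = -65/2, so the A_2-coordinate is 1/3.
[A_1A_2P] = ½·((17/2)·(-3−6) + (-1)·(6−6) + (-79/6)·(6−(-3))) = ½·(-153/2 + 0 − 237/2) = -195/2, so the A_3-coordinate is 1.
Check: -1/3 + 1/3 + 1 = 1.

(-1/3, 1/3, 1)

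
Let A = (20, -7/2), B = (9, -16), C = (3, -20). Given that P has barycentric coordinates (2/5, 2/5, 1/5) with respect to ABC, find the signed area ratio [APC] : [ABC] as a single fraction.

The signed ratio [APC]/[ABC] equals the barycentric coordinate of P at vertex B, which is 2/5.

2/5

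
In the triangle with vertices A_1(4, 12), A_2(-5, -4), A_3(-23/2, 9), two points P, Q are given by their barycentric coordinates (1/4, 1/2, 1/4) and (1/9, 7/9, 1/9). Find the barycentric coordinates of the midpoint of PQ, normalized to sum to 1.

Since both coordinate triples sum to 1, the midpoint's barycentrics are the componentwise average.
(1/4+1/9)/2 = 13/72; similarly 23/36 and 13/72.

(13/72, 23/36, 13/72)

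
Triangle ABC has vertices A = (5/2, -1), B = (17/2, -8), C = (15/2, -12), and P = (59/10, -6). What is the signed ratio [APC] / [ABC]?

[ABC] = ½·((5/2)·(-8−(-12)) + (17/2)·(-12−(-1)) + (15/2)·(-1−(-8))) = ½·(10 − 187/2 + 105/2) = -31/2.
[APC] = ½·((5/2)·(-6−(-12)) + (59/10)·(-12−(-1)) + (15/2)·(-1−(-6))) = ½·(15 − 649/10 + 75/2) = -31/5, so the ratio is (-31/5)/(-31/2) = 2/5.

2/5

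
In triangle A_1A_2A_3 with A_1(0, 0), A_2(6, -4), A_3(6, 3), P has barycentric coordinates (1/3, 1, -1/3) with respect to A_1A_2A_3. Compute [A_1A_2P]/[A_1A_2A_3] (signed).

-1/3

The signed ratio [A_1A_2P]/[A_1A_2A_3] equals the barycentric coordinate of P at vertex A_3, which is -1/3.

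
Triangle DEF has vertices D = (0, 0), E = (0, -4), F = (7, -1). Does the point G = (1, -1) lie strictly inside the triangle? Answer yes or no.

Barycentric coordinates of G: (9/14, 3/14, 1/7).
The three coordinates are positive, positive, positive; a point is interior exactly when all three are positive.

yes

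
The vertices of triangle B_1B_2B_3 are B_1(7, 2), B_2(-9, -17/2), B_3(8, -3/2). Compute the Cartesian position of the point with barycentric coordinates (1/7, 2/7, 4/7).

M = (1/7)·B_1 + (2/7)·B_2 + (4/7)·B_3.
x-coordinate: (1/7)·7 + (2/7)·(-9) + (4/7)·8 = 3.
y-coordinate: (1/7)·2 + (2/7)·(-17/2) + (4/7)·(-3/2) = -3.

(3, -3)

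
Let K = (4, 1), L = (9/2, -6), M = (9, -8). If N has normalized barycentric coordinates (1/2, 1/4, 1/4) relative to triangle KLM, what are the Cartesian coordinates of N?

N = (1/2)·K + (1/4)·L + (1/4)·M.
x-coordinate: (1/2)·4 + (1/4)·(9/2) + (1/4)·9 = 43/8.
y-coordinate: (1/2)·1 + (1/4)·(-6) + (1/4)·(-8) = -3.

(43/8, -3)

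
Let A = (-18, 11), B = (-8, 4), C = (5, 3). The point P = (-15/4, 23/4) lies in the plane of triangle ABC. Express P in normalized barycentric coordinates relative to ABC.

Signed area of the reference triangle: [ABC] = ½·((-18)·(4−3) + (-8)·(3−11) + 5·(11−4)) = ½·(-18 + 64 + 35) = 81/2.
[PBC] = ½·((-15/4)·(4−3) + (-8)·(3−(23/4)) + 5·(23/4−4)) = ½·(-15/4 + 22 + 35/4) = 27/2, so the A-coordinate is (27/2)/(81/2) = 1/3.
[APC] = ½·((-18)·(23/4−3) + (-15/4)·(3−11) + 5·(11−(23/4))) = ½·(-99/2 + 30 + 105/4) = 27/8, so the B-coordinate is 1/12.
[ABP] = ½·((-18)·(4−(23/4)) + (-8)·(23/4−11) + (-15/4)·(11−4)) = ½·(63/2 + 42 − 105/4) = 189/8, so the C-coordinate is 7/12.

(1/3, 1/12, 7/12)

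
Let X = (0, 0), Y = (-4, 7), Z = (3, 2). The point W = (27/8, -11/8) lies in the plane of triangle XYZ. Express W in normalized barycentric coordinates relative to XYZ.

Signed area of the reference triangle: [XYZ] = ½·(0·(7−2) + (-4)·(2−0) + 3·(0−7)) = ½·(0 − 8 − 21) = -29/2.
[WYZ] = ½·((27/8)·(7−2) + (-4)·(2−(-11/8)) + 3·(-11/8−7)) = ½·(135/8 − 27/2 − 201/8) = -87/8, so the X-coordinate is (-87/8)/(-29/2) = 3/4.
[XWZ] = ½·(0·(-11/8−2) + (27/8)·(2−0) + 3·(0−(-11/8))) = ½·(0 + 27/4 + 33/8) = 87/16, so the Y-coordinate is -3/8.
[XYW] = ½·(0·(7−(-11/8)) + (-4)·(-11/8−0) + (27/8)·(0−7)) = ½·(0 + 11/2 − 189/8) = -145/16, so the Z-coordinate is 5/8.
Check: 3/4 − 3/8 + 5/8 = 1.

(3/4, -3/8, 5/8)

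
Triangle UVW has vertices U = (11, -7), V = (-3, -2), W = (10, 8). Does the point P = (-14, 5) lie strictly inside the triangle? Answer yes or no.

no

Barycentric coordinates of P: (-201/205, 363/205, 43/205).
The three coordinates are negative, positive, positive; a point is interior exactly when all three are positive.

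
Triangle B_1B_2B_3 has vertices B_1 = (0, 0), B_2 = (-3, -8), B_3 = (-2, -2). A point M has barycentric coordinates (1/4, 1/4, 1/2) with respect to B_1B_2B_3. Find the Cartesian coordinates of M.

(-7/4, -3)

M = (1/4)·B_1 + (1/4)·B_2 + (1/2)·B_3.
x-coordinate: (1/4)·0 + (1/4)·(-3) + (1/2)·(-2) = -7/4.
y-coordinate: (1/4)·0 + (1/4)·(-8) + (1/2)·(-2) = -3.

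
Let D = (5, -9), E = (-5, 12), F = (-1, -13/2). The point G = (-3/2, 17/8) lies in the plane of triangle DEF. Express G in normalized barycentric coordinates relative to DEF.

Signed area of the reference triangle: [DEF] = ½·(5·(12−(-13/2)) + (-5)·(-13/2−(-9)) + (-1)·(-9−12)) = ½·(185/2 − 25/2 + 21) = 101/2.
[GEF] = ½·((-3/2)·(12−(-13/2)) + (-5)·(-13/2−(17/8)) + (-1)·(17/8−12)) = ½·(-111/4 + 345/8 + 79/8) = 101/8, so the D-coordinate is (101/8)/(101/2) = 1/4.
[DGF] = ½·(5·(17/8−(-13/2)) + (-3/2)·(-13/2−(-9)) + (-1)·(-9−(17/8))) = ½·(345/8 − 15/4 + 89/8) = 101/4, so the E-coordinate is 1/2.
[DEG] = ½·(5·(12−(17/8)) + (-5)·(17/8−(-9)) + (-3/2)·(-9−12)) = ½·(395/8 − 445/8 + 63/2) = 101/8, so the F-coordinate is 1/4.
Check: 1/4 + 1/2 + 1/4 = 1.

(1/4, 1/2, 1/4)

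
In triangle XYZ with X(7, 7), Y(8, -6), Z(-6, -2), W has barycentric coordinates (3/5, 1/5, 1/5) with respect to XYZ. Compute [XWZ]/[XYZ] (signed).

1/5

The signed ratio [XWZ]/[XYZ] equals the barycentric coordinate of W at vertex Y, which is 1/5.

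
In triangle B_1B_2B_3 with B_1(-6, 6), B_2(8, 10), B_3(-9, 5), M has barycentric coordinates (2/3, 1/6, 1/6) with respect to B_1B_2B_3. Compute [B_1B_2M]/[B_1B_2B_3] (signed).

1/6

The signed ratio [B_1B_2M]/[B_1B_2B_3] equals the barycentric coordinate of M at vertex B_3, which is 1/6.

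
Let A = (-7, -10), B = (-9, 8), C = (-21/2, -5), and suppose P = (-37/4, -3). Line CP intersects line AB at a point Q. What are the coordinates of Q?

(-8, -1)

Barycentric coordinates of P with respect to ABC: (1/4, 1/4, 1/2).
On side AB the C-coordinate is zero; dropping P's C-weight 1/2 and renormalizing the remaining 1/4 : 1/4 gives weights 1/2, 1/2 on A, B.
Q = (1/2)·(-7, -10) + (1/2)·(-9, 8) = (-8, -1).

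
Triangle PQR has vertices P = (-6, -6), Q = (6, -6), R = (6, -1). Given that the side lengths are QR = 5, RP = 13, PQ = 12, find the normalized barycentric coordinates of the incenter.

(1/6, 13/30, 2/5)

The incenter has barycentric coordinates proportional to the opposite side lengths: (5 : 13 : 12).
Normalizing by 5+13+12 = 30 gives (1/6, 13/30, 2/5).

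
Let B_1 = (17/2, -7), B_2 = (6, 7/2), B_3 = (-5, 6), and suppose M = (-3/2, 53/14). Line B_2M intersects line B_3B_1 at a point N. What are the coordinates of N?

(-11/4, 23/6)

Barycentric coordinates of M with respect to B_1B_2B_3: (1/7, 1/7, 5/7).
On side B_3B_1 the B_2-coordinate is zero; dropping M's B_2-weight 1/7 and renormalizing the remaining 5/7 : 1/7 gives weights 5/6, 1/6 on B_3, B_1.
N = (5/6)·(-5, 6) + (1/6)·(17/2, -7) = (-11/4, 23/6).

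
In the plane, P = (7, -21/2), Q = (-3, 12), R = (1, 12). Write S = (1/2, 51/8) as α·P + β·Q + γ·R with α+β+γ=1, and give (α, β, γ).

(1/4, 1/2, 1/4)

Signed area of the reference triangle: [PQR] = ½·(7·(12−12) + (-3)·(12−(-21/2)) + 1·(-21/2−12)) = ½·(0 − 135/2 − 45/2) = -45.
[SQR] = ½·((1/2)·(12−12) + (-3)·(12−(51/8)) + 1·(51/8−12)) = ½·(0 − 135/8 − 45/8) = -45/4, so the P-coordinate is (-45/4)/(-45) = 1/4.
[PSR] = ½·(7·(51/8−12) + (1/2)·(12−(-21/2)) + 1·(-21/2−(51/8))) = ½·(-315/8 + 45/4 − 135/8) = -45/2, so the Q-coordinate is 1/2.
[PQS] = ½·(7·(12−(51/8)) + (-3)·(51/8−(-21/2)) + (1/2)·(-21/2−12)) = ½·(315/8 − 405/8 − 45/4) = -45/4, so the R-coordinate is 1/4.
Check: 1/4 + 1/2 + 1/4 = 1.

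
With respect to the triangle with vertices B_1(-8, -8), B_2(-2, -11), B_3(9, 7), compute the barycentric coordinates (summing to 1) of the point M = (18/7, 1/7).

(2/7, 1/7, 4/7)

Signed area of the reference triangle: [B_1B_2B_3] = ½·((-8)·(-11−7) + (-2)·(7−(-8)) + 9·(-8−(-11))) = ½·(144 − 30 + 27) = 141/2.
[MB_2B_3] = ½·((18/7)·(-11−7) + (-2)·(7−(1/7)) + 9·(1/7−(-11))) = ½·(-324/7 − 96/7 + 702/7) = 141/7, so the B_1-coordinate is (141/7)/(141/2) = 2/7.
[B_1MB_3] = ½·((-8)·(1/7−7) + (18/7)·(7−(-8)) + 9·(-8−(1/7))) = ½·(384/7 + 270/7 − 513/7) = 141/14, so the B_2-coordinate is 1/7.
[B_1B_2M] = ½·((-8)·(-11−(1/7)) + (-2)·(1/7−(-8)) + (18/7)·(-8−(-11))) = ½·(624/7 − 114/7 + 54/7) = 282/7, so the B_3-coordinate is 4/7.
Check: 2/7 + 1/7 + 4/7 = 1.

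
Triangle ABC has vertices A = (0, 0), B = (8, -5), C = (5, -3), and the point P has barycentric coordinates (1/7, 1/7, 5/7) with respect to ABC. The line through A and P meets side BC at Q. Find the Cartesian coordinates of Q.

Line AP meets BC where the A-coordinate vanishes; zeroing P's A-weight and renormalizing leaves B, C-weights 1/7 : 5/7 → (1/6, 5/6).
So Q = (1/6)·B + (5/6)·C = (11/2, -10/3).

(11/2, -10/3)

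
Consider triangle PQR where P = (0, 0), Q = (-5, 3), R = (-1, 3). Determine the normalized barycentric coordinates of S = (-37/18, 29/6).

Signed area of the reference triangle: [PQR] = ½·(0·(3−3) + (-5)·(3−0) + (-1)·(0−3)) = ½·(0 − 15 + 3) = -6.
[SQR] = ½·((-37/18)·(3−3) + (-5)·(3−(29/6)) + (-1)·(29/6−3)) = ½·(0 + 55/6 − 11/6) = 11/3, so the P-coordinate is (11/3)/(-6) = -11/18.
[PSR] = ½·(0·(29/6−3) + (-37/18)·(3−0) + (-1)·(0−(29/6))) = ½·(0 − 37/6 + 29/6) = -2/3, so the Q-coordinate is 1/9.
[PQS] = ½·(0·(3−(29/6)) + (-5)·(29/6−0) + (-37/18)·(0−3)) = ½·(0 − 145/6 + 37/6) = -9, so the R-coordinate is 3/2.
Check: -11/18 + 1/9 + 3/2 = 1.

(-11/18, 1/9, 3/2)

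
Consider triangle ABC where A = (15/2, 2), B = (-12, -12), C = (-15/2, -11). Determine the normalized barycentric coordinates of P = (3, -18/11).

Signed area of the reference triangle: [ABC] = ½·((15/2)·(-12−(-11)) + (-12)·(-11−2) + (-15/2)·(2−(-12))) = ½·(-15/2 + 156 − 105) = 87/4.
[PBC] = ½·(3·(-12−(-11)) + (-12)·(-11−(-18/11)) + (-15/2)·(-18/11−(-12))) = ½·(-3 + 1236/11 − 855/11) = 174/11, so the A-coordinate is (174/11)/(87/4) = 8/11.
[APC] = ½·((15/2)·(-18/11−(-11)) + 3·(-11−2) + (-15/2)·(2−(-18/11))) = ½·(1545/22 − 39 − 300/11) = 87/44, so the B-coordinate is 1/11.
[ABP] = ½·((15/2)·(-12−(-18/11)) + (-12)·(-18/11−2) + 3·(2−(-12))) = ½·(-855/11 + 480/11 + 42) = 87/22, so the C-coordinate is 2/11.

(8/11, 1/11, 2/11)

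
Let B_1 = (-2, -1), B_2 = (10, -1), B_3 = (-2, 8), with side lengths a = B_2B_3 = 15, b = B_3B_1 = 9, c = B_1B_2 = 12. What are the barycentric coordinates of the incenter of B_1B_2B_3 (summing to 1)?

(5/12, 1/4, 1/3)

The incenter has barycentric coordinates proportional to the opposite side lengths: (15 : 9 : 12).
Normalizing by 15+9+12 = 36 gives (5/12, 1/4, 1/3).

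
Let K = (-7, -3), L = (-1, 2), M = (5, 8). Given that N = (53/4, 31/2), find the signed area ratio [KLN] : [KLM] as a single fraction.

[KLM] = ½·((-7)·(2−8) + (-1)·(8−(-3)) + 5·(-3−2)) = ½·(42 − 11 − 25) = 3.
[KLN] = ½·((-7)·(2−(31/2)) + (-1)·(31/2−(-3)) + (53/4)·(-3−2)) = ½·(189/2 − 37/2 − 265/4) = 39/8, so the ratio is (39/8)/3 = 13/8.

13/8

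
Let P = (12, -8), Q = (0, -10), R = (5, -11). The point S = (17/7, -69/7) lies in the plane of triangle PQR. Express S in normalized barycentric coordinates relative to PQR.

Signed area of the reference triangle: [PQR] = ½·(12·(-10−(-11)) + 0·(-11−(-8)) + 5·(-8−(-10))) = ½·(12 + 0 + 10) = 11.
[SQR] = ½·((17/7)·(-10−(-11)) + 0·(-11−(-69/7)) + 5·(-69/7−(-10))) = ½·(17/7 + 0 + 5/7) = 11/7, so the P-coordinate is (11/7)/11 = 1/7.
[PSR] = ½·(12·(-69/7−(-11)) + (17/7)·(-11−(-8)) + 5·(-8−(-69/7))) = ½·(96/7 − 51/7 + 65/7) = 55/7, so the Q-coordinate is 5/7.
[PQS] = ½·(12·(-10−(-69/7)) + 0·(-69/7−(-8)) + (17/7)·(-8−(-10))) = ½·(-12/7 + 0 + 34/7) = 11/7, so the R-coordinate is 1/7.
Check: 1/7 + 5/7 + 1/7 = 1.

(1/7, 5/7, 1/7)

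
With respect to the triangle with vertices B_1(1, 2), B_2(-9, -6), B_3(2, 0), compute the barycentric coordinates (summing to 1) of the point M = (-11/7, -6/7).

(3/7, 2/7, 2/7)

Signed area of the reference triangle: [B_1B_2B_3] = ½·(1·(-6−0) + (-9)·(0−2) + 2·(2−(-6))) = ½·(-6 + 18 + 16) = 14.
[MB_2B_3] = ½·((-11/7)·(-6−0) + (-9)·(0−(-6/7)) + 2·(-6/7−(-6))) = ½·(66/7 − 54/7 + 72/7) = 6, so the B_1-coordinate is 6/14 = 3/7.
[B_1MB_3] = ½·(1·(-6/7−0) + (-11/7)·(0−2) + 2·(2−(-6/7))) = ½·(-6/7 + 22/7 + 40/7) = 4, so the B_2-coordinate is 2/7.
[B_1B_2M] = ½·(1·(-6−(-6/7)) + (-9)·(-6/7−2) + (-11/7)·(2−(-6))) = ½·(-36/7 + 180/7 − 88/7) = 4, so the B_3-coordinate is 2/7.
Check: 3/7 + 2/7 + 2/7 = 1.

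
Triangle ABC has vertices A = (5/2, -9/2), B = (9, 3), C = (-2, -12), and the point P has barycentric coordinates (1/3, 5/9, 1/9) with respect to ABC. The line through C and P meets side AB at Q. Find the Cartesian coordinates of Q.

Line CP meets AB where the C-coordinate vanishes; zeroing P's C-weight and renormalizing leaves A, B-weights 1/3 : 5/9 → (3/8, 5/8).
So Q = (3/8)·A + (5/8)·B = (105/16, 3/16).

(105/16, 3/16)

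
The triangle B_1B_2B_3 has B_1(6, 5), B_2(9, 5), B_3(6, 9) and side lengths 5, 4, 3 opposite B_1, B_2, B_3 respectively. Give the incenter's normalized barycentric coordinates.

(5/12, 1/3, 1/4)

The incenter has barycentric coordinates proportional to the opposite side lengths: (5 : 4 : 3).
Normalizing by 5+4+3 = 12 gives (5/12, 1/3, 1/4).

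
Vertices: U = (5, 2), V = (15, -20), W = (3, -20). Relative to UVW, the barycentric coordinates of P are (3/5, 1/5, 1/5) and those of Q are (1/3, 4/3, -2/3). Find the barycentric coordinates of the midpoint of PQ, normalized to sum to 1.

(7/15, 23/30, -7/30)

Since both coordinate triples sum to 1, the midpoint's barycentrics are the componentwise average.
(3/5+1/3)/2 = 7/15; similarly 23/30 and -7/30.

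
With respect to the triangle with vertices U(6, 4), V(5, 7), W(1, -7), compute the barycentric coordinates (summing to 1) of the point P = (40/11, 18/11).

Signed area of the reference triangle: [UVW] = ½·(6·(7−(-7)) + 5·(-7−4) + 1·(4−7)) = ½·(84 − 55 − 3) = 13.
[PVW] = ½·((40/11)·(7−(-7)) + 5·(-7−(18/11)) + 1·(18/11−7)) = ½·(560/11 − 475/11 − 59/11) = 13/11, so the U-coordinate is (13/11)/13 = 1/11.
[UPW] = ½·(6·(18/11−(-7)) + (40/11)·(-7−4) + 1·(4−(18/11))) = ½·(570/11 − 40 + 26/11) = 78/11, so the V-coordinate is 6/11.
[UVP] = ½·(6·(7−(18/11)) + 5·(18/11−4) + (40/11)·(4−7)) = ½·(354/11 − 130/11 − 120/11) = 52/11, so the W-coordinate is 4/11.

(1/11, 6/11, 4/11)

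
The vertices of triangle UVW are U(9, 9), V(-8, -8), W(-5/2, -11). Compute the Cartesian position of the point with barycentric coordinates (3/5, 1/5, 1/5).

(33/10, 8/5)

P = (3/5)·U + (1/5)·V + (1/5)·W.
x-coordinate: (3/5)·9 + (1/5)·(-8) + (1/5)·(-5/2) = 33/10.
y-coordinate: (3/5)·9 + (1/5)·(-8) + (1/5)·(-11) = 8/5.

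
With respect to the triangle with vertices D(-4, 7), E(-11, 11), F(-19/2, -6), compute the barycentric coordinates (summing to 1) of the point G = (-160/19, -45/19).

(4/19, 1/19, 14/19)

Signed area of the reference triangle: [DEF] = ½·((-4)·(11−(-6)) + (-11)·(-6−7) + (-19/2)·(7−11)) = ½·(-68 + 143 + 38) = 113/2.
[GEF] = ½·((-160/19)·(11−(-6)) + (-11)·(-6−(-45/19)) + (-19/2)·(-45/19−11)) = ½·(-2720/19 + 759/19 + 127) = 226/19, so the D-coordinate is (226/19)/(113/2) = 4/19.
[DGF] = ½·((-4)·(-45/19−(-6)) + (-160/19)·(-6−7) + (-19/2)·(7−(-45/19))) = ½·(-276/19 + 2080/19 − 89) = 113/38, so the E-coordinate is 1/19.
[DEG] = ½·((-4)·(11−(-45/19)) + (-11)·(-45/19−7) + (-160/19)·(7−11)) = ½·(-1016/19 + 1958/19 + 640/19) = 791/19, so the F-coordinate is 14/19.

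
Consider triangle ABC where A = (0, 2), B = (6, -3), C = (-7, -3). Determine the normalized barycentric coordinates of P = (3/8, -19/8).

(1/8, 1/2, 3/8)

Signed area of the reference triangle: [ABC] = ½·(0·(-3−(-3)) + 6·(-3−2) + (-7)·(2−(-3))) = ½·(0 − 30 − 35) = -65/2.
[PBC] = ½·((3/8)·(-3−(-3)) + 6·(-3−(-19/8)) + (-7)·(-19/8−(-3))) = ½·(0 − 15/4 − 35/8) = -65/16, so the A-coordinate is (-65/16)/(-65/2) = 1/8.
[APC] = ½·(0·(-19/8−(-3)) + (3/8)·(-3−2) + (-7)·(2−(-19/8))) = ½·(0 − 15/8 − 245/8) = -65/4, so the B-coordinate is 1/2.
[ABP] = ½·(0·(-3−(-19/8)) + 6·(-19/8−2) + (3/8)·(2−(-3))) = ½·(0 − 105/4 + 15/8) = -195/16, so the C-coordinate is 3/8.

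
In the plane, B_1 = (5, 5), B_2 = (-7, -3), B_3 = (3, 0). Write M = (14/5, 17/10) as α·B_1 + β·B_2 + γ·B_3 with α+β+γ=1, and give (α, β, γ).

Signed area of the reference triangle: [B_1B_2B_3] = ½·(5·(-3−0) + (-7)·(0−5) + 3·(5−(-3))) = ½·(-15 + 35 + 24) = 22.
[MB_2B_3] = ½·((14/5)·(-3−0) + (-7)·(0−(17/10)) + 3·(17/10−(-3))) = ½·(-42/5 + 119/10 + 141/10) = 44/5, so the B_1-coordinate is (44/5)/22 = 2/5.
[B_1MB_3] = ½·(5·(17/10−0) + (14/5)·(0−5) + 3·(5−(17/10))) = ½·(17/2 − 14 + 99/10) = 11/5, so the B_2-coordinate is 1/10.
[B_1B_2M] = ½·(5·(-3−(17/10)) + (-7)·(17/10−5) + (14/5)·(5−(-3))) = ½·(-47/2 + 231/10 + 112/5) = 11, so the B_3-coordinate is 1/2.
Check: 2/5 + 1/10 + 1/2 = 1.

(2/5, 1/10, 1/2)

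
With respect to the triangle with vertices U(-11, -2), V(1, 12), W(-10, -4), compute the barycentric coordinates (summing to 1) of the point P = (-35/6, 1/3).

(-1/2, 1/3, 7/6)

Signed area of the reference triangle: [UVW] = ½·((-11)·(12−(-4)) + 1·(-4−(-2)) + (-10)·(-2−12)) = ½·(-176 − 2 + 140) = -19.
[PVW] = ½·((-35/6)·(12−(-4)) + 1·(-4−(1/3)) + (-10)·(1/3−12)) = ½·(-280/3 − 13/3 + 350/3) = 19/2, so the U-coordinate is (19/2)/(-19) = -1/2.
[UPW] = ½·((-11)·(1/3−(-4)) + (-35/6)·(-4−(-2)) + (-10)·(-2−(1/3))) = ½·(-143/3 + 35/3 + 70/3) = -19/3, so the V-coordinate is 1/3.
[UVP] = ½·((-11)·(12−(1/3)) + 1·(1/3−(-2)) + (-35/6)·(-2−12)) = ½·(-385/3 + 7/3 + 245/3) = -133/6, so the W-coordinate is 7/6.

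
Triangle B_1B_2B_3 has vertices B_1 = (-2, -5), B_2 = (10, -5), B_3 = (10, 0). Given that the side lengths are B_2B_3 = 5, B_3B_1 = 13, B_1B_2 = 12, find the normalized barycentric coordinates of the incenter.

(1/6, 13/30, 2/5)

The incenter has barycentric coordinates proportional to the opposite side lengths: (5 : 13 : 12).
Normalizing by 5+13+12 = 30 gives (1/6, 13/30, 2/5).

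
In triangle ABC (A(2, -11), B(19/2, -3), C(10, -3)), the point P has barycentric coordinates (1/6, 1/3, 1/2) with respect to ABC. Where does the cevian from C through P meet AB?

(7, -17/3)

Line CP meets AB where the C-coordinate vanishes; zeroing P's C-weight and renormalizing leaves A, B-weights 1/6 : 1/3 → (1/3, 2/3).
So Q = (1/3)·A + (2/3)·B = (7, -17/3).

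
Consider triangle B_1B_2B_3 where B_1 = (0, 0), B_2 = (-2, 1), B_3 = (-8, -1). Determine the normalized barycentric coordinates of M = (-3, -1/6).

(1/2, 1/6, 1/3)

Signed area of the reference triangle: [B_1B_2B_3] = ½·(0·(1−(-1)) + (-2)·(-1−0) + (-8)·(0−1)) = ½·(0 + 2 + 8) = 5.
[MB_2B_3] = ½·((-3)·(1−(-1)) + (-2)·(-1−(-1/6)) + (-8)·(-1/6−1)) = ½·(-6 + 5/3 + 28/3) = 5/2, so the B_1-coordinate is (5/2)/5 = 1/2.
[B_1MB_3] = ½·(0·(-1/6−(-1)) + (-3)·(-1−0) + (-8)·(0−(-1/6))) = ½·(0 + 3 − 4/3) = 5/6, so the B_2-coordinate is 1/6.
[B_1B_2M] = ½·(0·(1−(-1/6)) + (-2)·(-1/6−0) + (-3)·(0−1)) = ½·(0 + 1/3 + 3) = 5/3, so the B_3-coordinate is 1/3.
Check: 1/2 + 1/6 + 1/3 = 1.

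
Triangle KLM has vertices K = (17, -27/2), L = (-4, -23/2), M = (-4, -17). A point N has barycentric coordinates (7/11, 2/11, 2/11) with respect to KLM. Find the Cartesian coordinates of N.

N = (7/11)·K + (2/11)·L + (2/11)·M.
x-coordinate: (7/11)·17 + (2/11)·(-4) + (2/11)·(-4) = 103/11.
y-coordinate: (7/11)·(-27/2) + (2/11)·(-23/2) + (2/11)·(-17) = -303/22.

(103/11, -303/22)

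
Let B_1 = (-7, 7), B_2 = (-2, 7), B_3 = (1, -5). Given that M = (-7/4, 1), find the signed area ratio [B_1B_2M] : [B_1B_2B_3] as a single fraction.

1/2

[B_1B_2B_3] = ½·((-7)·(7−(-5)) + (-2)·(-5−7) + 1·(7−7)) = ½·(-84 + 24 + 0) = -30.
[B_1B_2M] = ½·((-7)·(7−1) + (-2)·(1−7) + (-7/4)·(7−7)) = ½·(-42 + 12 + 0) = -15, so the ratio is (-15)/(-30) = 1/2.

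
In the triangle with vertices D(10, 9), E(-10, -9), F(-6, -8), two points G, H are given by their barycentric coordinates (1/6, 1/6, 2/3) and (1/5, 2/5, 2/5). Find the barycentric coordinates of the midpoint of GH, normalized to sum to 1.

(11/60, 17/60, 8/15)

Since both coordinate triples sum to 1, the midpoint's barycentrics are the componentwise average.
(1/6+1/5)/2 = 11/60; similarly 17/60 and 8/15.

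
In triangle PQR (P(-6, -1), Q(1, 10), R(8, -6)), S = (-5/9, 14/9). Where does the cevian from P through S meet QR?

(19/5, 18/5)

Barycentric coordinates of S with respect to PQR: (4/9, 1/3, 2/9).
On side QR the P-coordinate is zero; dropping S's P-weight 4/9 and renormalizing the remaining 1/3 : 2/9 gives weights 3/5, 2/5 on Q, R.
T = (3/5)·(1, 10) + (2/5)·(8, -6) = (19/5, 18/5).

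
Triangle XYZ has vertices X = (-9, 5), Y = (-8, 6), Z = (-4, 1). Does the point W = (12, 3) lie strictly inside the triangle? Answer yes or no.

Barycentric coordinates of W: (-88/9, 74/9, 23/9).
The three coordinates are negative, positive, positive; a point is interior exactly when all three are positive.

no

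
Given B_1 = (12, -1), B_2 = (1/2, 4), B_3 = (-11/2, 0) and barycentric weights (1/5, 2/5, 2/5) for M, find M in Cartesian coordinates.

M = (1/5)·B_1 + (2/5)·B_2 + (2/5)·B_3.
x-coordinate: (1/5)·12 + (2/5)·(1/2) + (2/5)·(-11/2) = 2/5.
y-coordinate: (1/5)·(-1) + (2/5)·4 + (2/5)·0 = 7/5.

(2/5, 7/5)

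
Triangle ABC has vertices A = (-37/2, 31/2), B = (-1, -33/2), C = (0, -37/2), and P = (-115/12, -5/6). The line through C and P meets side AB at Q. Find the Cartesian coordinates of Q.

Barycentric coordinates of P with respect to ABC: (1/2, 1/3, 1/6).
On side AB the C-coordinate is zero; dropping P's C-weight 1/6 and renormalizing the remaining 1/2 : 1/3 gives weights 3/5, 2/5 on A, B.
Q = (3/5)·(-37/2, 31/2) + (2/5)·(-1, -33/2) = (-23/2, 27/10).

(-23/2, 27/10)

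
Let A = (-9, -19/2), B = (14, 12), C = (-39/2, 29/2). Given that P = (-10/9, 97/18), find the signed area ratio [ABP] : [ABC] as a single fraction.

[ABC] = ½·((-9)·(12−(29/2)) + 14·(29/2−(-19/2)) + (-39/2)·(-19/2−12)) = ½·(45/2 + 336 + 1677/4) = 3111/8.
[ABP] = ½·((-9)·(12−(97/18)) + 14·(97/18−(-19/2)) + (-10/9)·(-19/2−12)) = ½·(-119/2 + 1876/9 + 215/9) = 1037/12, so the ratio is (1037/12)/(3111/8) = 2/9.

2/9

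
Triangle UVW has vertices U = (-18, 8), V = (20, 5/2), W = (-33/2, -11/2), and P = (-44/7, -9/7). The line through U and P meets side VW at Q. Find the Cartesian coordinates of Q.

Barycentric coordinates of P with respect to UVW: (1/7, 2/7, 4/7).
On side VW the U-coordinate is zero; dropping P's U-weight 1/7 and renormalizing the remaining 2/7 : 4/7 gives weights 1/3, 2/3 on V, W.
Q = (1/3)·(20, 5/2) + (2/3)·(-33/2, -11/2) = (-13/3, -17/6).

(-13/3, -17/6)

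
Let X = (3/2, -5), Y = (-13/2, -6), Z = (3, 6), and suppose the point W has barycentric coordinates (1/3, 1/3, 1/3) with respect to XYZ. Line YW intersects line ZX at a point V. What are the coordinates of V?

(9/4, 1/2)

Line YW meets ZX where the Y-coordinate vanishes; zeroing W's Y-weight and renormalizing leaves Z, X-weights 1/3 : 1/3 → (1/2, 1/2).
So V = (1/2)·Z + (1/2)·X = (9/4, 1/2).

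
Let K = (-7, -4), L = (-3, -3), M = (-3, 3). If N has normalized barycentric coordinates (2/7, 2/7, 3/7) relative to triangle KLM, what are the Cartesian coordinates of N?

(-29/7, -5/7)

N = (2/7)·K + (2/7)·L + (3/7)·M.
x-coordinate: (2/7)·(-7) + (2/7)·(-3) + (3/7)·(-3) = -29/7.
y-coordinate: (2/7)·(-4) + (2/7)·(-3) + (3/7)·3 = -5/7.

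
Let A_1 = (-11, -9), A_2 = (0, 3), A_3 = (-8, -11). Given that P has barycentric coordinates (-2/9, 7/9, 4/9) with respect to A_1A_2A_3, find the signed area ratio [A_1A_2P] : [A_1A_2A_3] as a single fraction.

4/9

The signed ratio [A_1A_2P]/[A_1A_2A_3] equals the barycentric coordinate of P at vertex A_3, which is 4/9.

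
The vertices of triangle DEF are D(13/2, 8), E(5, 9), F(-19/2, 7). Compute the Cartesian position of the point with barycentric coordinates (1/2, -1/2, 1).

(-35/4, 13/2)

G = (1/2)·D + (-1/2)·E + 1·F.
x-coordinate: (1/2)·(13/2) + (-1/2)·5 + 1·(-19/2) = -35/4.
y-coordinate: (1/2)·8 + (-1/2)·9 + 1·7 = 13/2.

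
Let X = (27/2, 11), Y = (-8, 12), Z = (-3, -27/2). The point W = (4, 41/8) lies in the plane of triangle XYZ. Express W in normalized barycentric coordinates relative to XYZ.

Signed area of the reference triangle: [XYZ] = ½·((27/2)·(12−(-27/2)) + (-8)·(-27/2−11) + (-3)·(11−12)) = ½·(1377/4 + 196 + 3) = 2173/8.
[WYZ] = ½·(4·(12−(-27/2)) + (-8)·(-27/2−(41/8)) + (-3)·(41/8−12)) = ½·(102 + 149 + 165/8) = 2173/16, so the X-coordinate is (2173/16)/(2173/8) = 1/2.
[XWZ] = ½·((27/2)·(41/8−(-27/2)) + 4·(-27/2−11) + (-3)·(11−(41/8))) = ½·(4023/16 − 98 − 141/8) = 2173/32, so the Y-coordinate is 1/4.
[XYW] = ½·((27/2)·(12−(41/8)) + (-8)·(41/8−11) + 4·(11−12)) = ½·(1485/16 + 47 − 4) = 2173/32, so the Z-coordinate is 1/4.

(1/2, 1/4, 1/4)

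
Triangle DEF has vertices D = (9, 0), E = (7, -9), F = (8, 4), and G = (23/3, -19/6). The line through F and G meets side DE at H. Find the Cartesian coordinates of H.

Barycentric coordinates of G with respect to DEF: (1/6, 1/2, 1/3).
On side DE the F-coordinate is zero; dropping G's F-weight 1/3 and renormalizing the remaining 1/6 : 1/2 gives weights 1/4, 3/4 on D, E.
H = (1/4)·(9, 0) + (3/4)·(7, -9) = (15/2, -27/4).

(15/2, -27/4)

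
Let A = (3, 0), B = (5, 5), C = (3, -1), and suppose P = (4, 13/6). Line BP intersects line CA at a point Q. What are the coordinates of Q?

(3, -2/3)

Barycentric coordinates of P with respect to ABC: (1/6, 1/2, 1/3).
On side CA the B-coordinate is zero; dropping P's B-weight 1/2 and renormalizing the remaining 1/3 : 1/6 gives weights 2/3, 1/3 on C, A.
Q = (2/3)·(3, -1) + (1/3)·(3, 0) = (3, -2/3).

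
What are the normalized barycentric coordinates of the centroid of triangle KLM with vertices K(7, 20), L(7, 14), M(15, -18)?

(1/3, 1/3, 1/3)

The centroid is the average of the vertices, so each weight is 1/3.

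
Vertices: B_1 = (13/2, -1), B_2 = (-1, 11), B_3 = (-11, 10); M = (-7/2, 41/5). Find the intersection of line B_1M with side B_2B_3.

(-6, 21/2)

Barycentric coordinates of M with respect to B_1B_2B_3: (1/5, 2/5, 2/5).
On side B_2B_3 the B_1-coordinate is zero; dropping M's B_1-weight 1/5 and renormalizing the remaining 2/5 : 2/5 gives weights 1/2, 1/2 on B_2, B_3.
N = (1/2)·(-1, 11) + (1/2)·(-11, 10) = (-6, 21/2).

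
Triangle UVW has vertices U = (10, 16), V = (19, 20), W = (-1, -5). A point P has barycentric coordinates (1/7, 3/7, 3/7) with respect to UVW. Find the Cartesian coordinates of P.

(64/7, 61/7)

P = (1/7)·U + (3/7)·V + (3/7)·W.
x-coordinate: (1/7)·10 + (3/7)·19 + (3/7)·(-1) = 64/7.
y-coordinate: (1/7)·16 + (3/7)·20 + (3/7)·(-5) = 61/7.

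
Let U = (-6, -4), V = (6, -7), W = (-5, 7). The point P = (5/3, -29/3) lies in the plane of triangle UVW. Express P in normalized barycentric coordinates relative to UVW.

(2/3, 2/3, -1/3)

Signed area of the reference triangle: [UVW] = ½·((-6)·(-7−7) + 6·(7−(-4)) + (-5)·(-4−(-7))) = ½·(84 + 66 − 15) = 135/2.
[PVW] = ½·((5/3)·(-7−7) + 6·(7−(-29/3)) + (-5)·(-29/3−(-7))) = ½·(-70/3 + 100 + 40/3) = 45, so the U-coordinate is 45/(135/2) = 2/3.
[UPW] = ½·((-6)·(-29/3−7) + (5/3)·(7−(-4)) + (-5)·(-4−(-29/3))) = ½·(100 + 55/3 − 85/3) = 45, so the V-coordinate is 2/3.
[UVP] = ½·((-6)·(-7−(-29/3)) + 6·(-29/3−(-4)) + (5/3)·(-4−(-7))) = ½·(-16 − 34 + 5) = -45/2, so the W-coordinate is -1/3.
Check: 2/3 + 2/3 − 1/3 = 1.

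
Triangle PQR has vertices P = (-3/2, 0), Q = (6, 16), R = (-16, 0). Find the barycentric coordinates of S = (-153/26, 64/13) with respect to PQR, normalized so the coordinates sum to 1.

Signed area of the reference triangle: [PQR] = ½·((-3/2)·(16−0) + 6·(0−0) + (-16)·(0−16)) = ½·(-24 + 0 + 256) = 116.
[SQR] = ½·((-153/26)·(16−0) + 6·(0−(64/13)) + (-16)·(64/13−16)) = ½·(-1224/13 − 384/13 + 2304/13) = 348/13, so the P-coordinate is (348/13)/116 = 3/13.
[PSR] = ½·((-3/2)·(64/13−0) + (-153/26)·(0−0) + (-16)·(0−(64/13))) = ½·(-96/13 + 0 + 1024/13) = 464/13, so the Q-coordinate is 4/13.
[PQS] = ½·((-3/2)·(16−(64/13)) + 6·(64/13−0) + (-153/26)·(0−16)) = ½·(-216/13 + 384/13 + 1224/13) = 696/13, so the R-coordinate is 6/13.
Check: 3/13 + 4/13 + 6/13 = 1.

(3/13, 4/13, 6/13)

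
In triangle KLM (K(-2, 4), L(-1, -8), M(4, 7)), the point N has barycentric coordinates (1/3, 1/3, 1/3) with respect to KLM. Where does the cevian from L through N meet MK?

Line LN meets MK where the L-coordinate vanishes; zeroing N's L-weight and renormalizing leaves M, K-weights 1/3 : 1/3 → (1/2, 1/2).
So J = (1/2)·M + (1/2)·K = (1, 11/2).

(1, 11/2)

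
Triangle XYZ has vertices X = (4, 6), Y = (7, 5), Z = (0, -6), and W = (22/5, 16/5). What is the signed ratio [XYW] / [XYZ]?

[XYZ] = ½·(4·(5−(-6)) + 7·(-6−6) + 0·(6−5)) = ½·(44 − 84 + 0) = -20.
[XYW] = ½·(4·(5−(16/5)) + 7·(16/5−6) + (22/5)·(6−5)) = ½·(36/5 − 98/5 + 22/5) = -4, so the ratio is (-4)/(-20) = 1/5.

1/5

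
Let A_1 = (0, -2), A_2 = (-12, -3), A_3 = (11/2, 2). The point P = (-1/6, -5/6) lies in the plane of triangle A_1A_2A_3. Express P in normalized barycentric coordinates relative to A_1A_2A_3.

Signed area of the reference triangle: [A_1A_2A_3] = ½·(0·(-3−2) + (-12)·(2−(-2)) + (11/2)·(-2−(-3))) = ½·(0 − 48 + 11/2) = -85/4.
[PA_2A_3] = ½·((-1/6)·(-3−2) + (-12)·(2−(-5/6)) + (11/2)·(-5/6−(-3))) = ½·(5/6 − 34 + 143/12) = -85/8, so the A_1-coordinate is (-85/8)/(-85/4) = 1/2.
[A_1PA_3] = ½·(0·(-5/6−2) + (-1/6)·(2−(-2)) + (11/2)·(-2−(-5/6))) = ½·(0 − 2/3 − 77/12) = -85/24, so the A_2-coordinate is 1/6.
[A_1A_2P] = ½·(0·(-3−(-5/6)) + (-12)·(-5/6−(-2)) + (-1/6)·(-2−(-3))) = ½·(0 − 14 − 1/6) = -85/12, so the A_3-coordinate is 1/3.

(1/2, 1/6, 1/3)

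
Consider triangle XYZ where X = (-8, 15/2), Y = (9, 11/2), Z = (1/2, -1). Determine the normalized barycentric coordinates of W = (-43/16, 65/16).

Signed area of the reference triangle: [XYZ] = ½·((-8)·(11/2−(-1)) + 9·(-1−(15/2)) + (1/2)·(15/2−(11/2))) = ½·(-52 − 153/2 + 1) = -255/4.
[WYZ] = ½·((-43/16)·(11/2−(-1)) + 9·(-1−(65/16)) + (1/2)·(65/16−(11/2))) = ½·(-559/32 − 729/16 − 23/32) = -255/8, so the X-coordinate is (-255/8)/(-255/4) = 1/2.
[XWZ] = ½·((-8)·(65/16−(-1)) + (-43/16)·(-1−(15/2)) + (1/2)·(15/2−(65/16))) = ½·(-81/2 + 731/32 + 55/32) = -255/32, so the Y-coordinate is 1/8.
[XYW] = ½·((-8)·(11/2−(65/16)) + 9·(65/16−(15/2)) + (-43/16)·(15/2−(11/2))) = ½·(-23/2 − 495/16 − 43/8) = -765/32, so the Z-coordinate is 3/8.

(1/2, 1/8, 3/8)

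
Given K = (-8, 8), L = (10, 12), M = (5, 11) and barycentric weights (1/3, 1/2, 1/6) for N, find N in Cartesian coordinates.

(19/6, 21/2)

N = (1/3)·K + (1/2)·L + (1/6)·M.
x-coordinate: (1/3)·(-8) + (1/2)·10 + (1/6)·5 = 19/6.
y-coordinate: (1/3)·8 + (1/2)·12 + (1/6)·11 = 21/2.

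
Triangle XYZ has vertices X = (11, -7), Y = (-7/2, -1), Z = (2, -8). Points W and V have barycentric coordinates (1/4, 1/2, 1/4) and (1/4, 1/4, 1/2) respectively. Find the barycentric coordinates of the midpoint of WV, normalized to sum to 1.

Since both coordinate triples sum to 1, the midpoint's barycentrics are the componentwise average.
(1/4+1/4)/2 = 1/4; similarly 3/8 and 3/8.

(1/4, 3/8, 3/8)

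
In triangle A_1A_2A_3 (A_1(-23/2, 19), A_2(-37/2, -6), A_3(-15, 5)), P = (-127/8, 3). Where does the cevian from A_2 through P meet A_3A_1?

(-53/4, 12)

Barycentric coordinates of P with respect to A_1A_2A_3: (1/4, 1/2, 1/4).
On side A_3A_1 the A_2-coordinate is zero; dropping P's A_2-weight 1/2 and renormalizing the remaining 1/4 : 1/4 gives weights 1/2, 1/2 on A_3, A_1.
Q = (1/2)·(-15, 5) + (1/2)·(-23/2, 19) = (-53/4, 12).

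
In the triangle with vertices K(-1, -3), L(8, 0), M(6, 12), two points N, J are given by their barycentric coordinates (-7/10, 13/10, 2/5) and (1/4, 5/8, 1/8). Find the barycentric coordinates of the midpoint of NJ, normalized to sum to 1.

Since both coordinate triples sum to 1, the midpoint's barycentrics are the componentwise average.
(-7/10+1/4)/2 = -9/40; similarly 77/80 and 21/80.

(-9/40, 77/80, 21/80)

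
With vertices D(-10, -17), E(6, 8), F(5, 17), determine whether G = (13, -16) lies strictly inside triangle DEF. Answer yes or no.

no

Barycentric coordinates of G: (-3/13, 59/13, -43/13).
The three coordinates are negative, positive, negative; a point is interior exactly when all three are positive.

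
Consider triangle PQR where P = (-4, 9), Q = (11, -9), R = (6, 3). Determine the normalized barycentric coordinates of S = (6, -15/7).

(2/7, 4/7, 1/7)

Signed area of the reference triangle: [PQR] = ½·((-4)·(-9−3) + 11·(3−9) + 6·(9−(-9))) = ½·(48 − 66 + 108) = 45.
[SQR] = ½·(6·(-9−3) + 11·(3−(-15/7)) + 6·(-15/7−(-9))) = ½·(-72 + 396/7 + 288/7) = 90/7, so the P-coordinate is (90/7)/45 = 2/7.
[PSR] = ½·((-4)·(-15/7−3) + 6·(3−9) + 6·(9−(-15/7))) = ½·(144/7 − 36 + 468/7) = 180/7, so the Q-coordinate is 4/7.
[PQS] = ½·((-4)·(-9−(-15/7)) + 11·(-15/7−9) + 6·(9−(-9))) = ½·(192/7 − 858/7 + 108) = 45/7, so the R-coordinate is 1/7.
Check: 2/7 + 4/7 + 1/7 = 1.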